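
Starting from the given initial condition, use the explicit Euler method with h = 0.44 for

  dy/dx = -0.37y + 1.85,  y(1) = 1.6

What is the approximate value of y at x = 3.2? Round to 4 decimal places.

Euler: y_{n+1} = y_n + h·f(x_n, y_n).
x=1.000000, y=1.600000: f=1.258000 → y ← 1.600000 + 0.44·1.258000 = 2.153520
x=1.440000, y=2.153520: f=1.053198 → y ← 2.153520 + 0.44·1.053198 = 2.616927
x=1.880000, y=2.616927: f=0.881737 → y ← 2.616927 + 0.44·0.881737 = 3.004891
x=2.320000, y=3.004891: f=0.738190 → y ← 3.004891 + 0.44·0.738190 = 3.329695
x=2.760000, y=3.329695: f=0.618013 → y ← 3.329695 + 0.44·0.618013 = 3.601621
y(3.2) ≈ 3.6016

3.6016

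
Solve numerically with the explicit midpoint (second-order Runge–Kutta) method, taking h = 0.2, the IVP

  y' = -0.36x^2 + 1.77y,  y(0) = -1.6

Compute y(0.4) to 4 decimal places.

-3.2191

Midpoint: k1 = f(x_n, y_n); k2 = f(x_n + h/2, y_n + (h/2)·k1); y_{n+1} = y_n + h·k2.
x=0.000000, y=-1.600000:
  k1 = f(0.000000, -1.600000) = -2.832000
  k2 = f(0.100000, -1.883200) = -3.336864
  y ← -1.600000 + 0.2·(-3.336864) = -2.267373
x=0.200000, y=-2.267373:
  k1 = f(0.200000, -2.267373) = -4.027650
  k2 = f(0.300000, -2.670138) = -4.758544
  y ← -2.267373 + 0.2·(-4.758544) = -3.219082
y(0.4) ≈ -3.2191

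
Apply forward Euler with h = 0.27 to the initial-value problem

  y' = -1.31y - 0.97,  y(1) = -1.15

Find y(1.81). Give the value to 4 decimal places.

Euler: y_{n+1} = y_n + h·f(s_n, y_n).
s=1.000000, y=-1.150000: f=0.536500 → y ← -1.150000 + 0.27·0.536500 = -1.005145
s=1.270000, y=-1.005145: f=0.346740 → y ← -1.005145 + 0.27·0.346740 = -0.911525
s=1.540000, y=-0.911525: f=0.224098 → y ← -0.911525 + 0.27·0.224098 = -0.851019
y(1.81) ≈ -0.8510

-0.8510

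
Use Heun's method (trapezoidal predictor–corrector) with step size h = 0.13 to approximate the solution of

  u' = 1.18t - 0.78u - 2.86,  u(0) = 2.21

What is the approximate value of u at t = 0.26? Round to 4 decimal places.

1.1710

Heun: k1 = f(t_n, u_n); k2 = f(t_n + h, u_n + h·k1); u_{n+1} = u_n + (h/2)·(k1 + k2).
t=0.000000, u=2.210000:
  k1 = f(0.000000, 2.210000) = -4.583800
  k2 = f(0.130000, 1.614106) = -3.965603
  u ← 2.210000 + (0.13/2)·(-4.583800 + (-3.965603)) = 1.654289
t=0.130000, u=1.654289:
  k1 = f(0.130000, 1.654289) = -3.996945
  k2 = f(0.260000, 1.134686) = -3.438255
  u ← 1.654289 + (0.13/2)·(-3.996945 + (-3.438255)) = 1.171001
u(0.26) ≈ 1.1710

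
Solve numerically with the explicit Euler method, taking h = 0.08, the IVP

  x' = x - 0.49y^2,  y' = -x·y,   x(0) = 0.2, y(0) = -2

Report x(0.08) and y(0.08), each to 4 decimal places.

0.0592, -1.9680

Euler on (x,y): x_{n+1} = x_n + h·x', y_{n+1} = y_n + h·y'.
0.000000: (0.200000, -2.000000); f=(-1.760000, 0.400000) → (0.059200, -1.968000)
(x(0.08), y(0.08)) ≈ (0.0592, -1.9680)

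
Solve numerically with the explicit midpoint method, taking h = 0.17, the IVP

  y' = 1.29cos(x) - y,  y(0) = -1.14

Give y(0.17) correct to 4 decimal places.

Midpoint: k1 = f(x_n, y_n); k2 = f(x_n + h/2, y_n + (h/2)·k1); y_{n+1} = y_n + h·k2.
x=0.000000, y=-1.140000:
  k1 = f(0.000000, -1.140000) = 2.430000
  k2 = f(0.085000, -0.933450) = 2.218793
  y ← -1.140000 + 0.17·2.218793 = -0.762805
y(0.17) ≈ -0.7628

-0.7628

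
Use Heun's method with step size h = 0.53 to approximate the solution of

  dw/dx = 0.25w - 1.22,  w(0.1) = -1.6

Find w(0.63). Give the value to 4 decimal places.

-2.5155

Heun: k1 = f(x_n, w_n); k2 = f(x_n + h, w_n + h·k1); w_{n+1} = w_n + (h/2)·(k1 + k2).
x=0.100000, w=-1.600000:
  k1 = f(0.100000, -1.600000) = -1.620000
  k2 = f(0.630000, -2.458600) = -1.834650
  w ← -1.600000 + (0.53/2)·(-1.620000 + (-1.834650)) = -2.515482
w(0.63) ≈ -2.5155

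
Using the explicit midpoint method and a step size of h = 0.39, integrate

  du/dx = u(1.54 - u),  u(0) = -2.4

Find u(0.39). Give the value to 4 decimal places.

Midpoint: k1 = f(x_n, u_n); k2 = f(x_n + h/2, u_n + (h/2)·k1); u_{n+1} = u_n + h·k2.
x=0.000000, u=-2.400000:
  k1 = f(0.000000, -2.400000) = -9.456000
  k2 = f(0.195000, -4.243920) = -24.546494
  u ← -2.400000 + 0.39·(-24.546494) = -11.973133
u(0.39) ≈ -11.9731

-11.9731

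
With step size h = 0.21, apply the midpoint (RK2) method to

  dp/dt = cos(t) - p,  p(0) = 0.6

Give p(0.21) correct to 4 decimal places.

Midpoint: k1 = f(t_n, p_n); k2 = f(t_n + h/2, p_n + (h/2)·k1); p_{n+1} = p_n + h·k2.
t=0.000000, p=0.600000:
  k1 = f(0.000000, 0.600000) = 0.400000
  k2 = f(0.105000, 0.642000) = 0.352493
  p ← 0.600000 + 0.21·0.352493 = 0.674023
p(0.21) ≈ 0.6740

0.6740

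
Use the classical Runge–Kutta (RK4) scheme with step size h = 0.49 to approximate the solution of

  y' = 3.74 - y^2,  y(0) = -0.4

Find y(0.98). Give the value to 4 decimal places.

RK4: k1 = f(s_n, y_n); k2 = f(s_n + h/2, y_n + (h/2)·k1); k3 = f(s_n + h/2, y_n + (h/2)·k2); k4 = f(s_n + h, y_n + h·k3); y_{n+1} = y_n + (h/6)·(k1 + 2k2 + 2k3 + k4).
s=0.000000, y=-0.400000:
  k1 = f(0.000000, -0.400000) = 3.580000
  k2 = f(0.245000, 0.477100) = 3.512376
  k3 = f(0.245000, 0.460532) = 3.527910
  k4 = f(0.490000, 1.328676) = 1.974620
  y ← -0.400000 + (0.49/6)·(k1 + 2k2 + 2k3 + k4) = 1.203541
s=0.490000, y=1.203541:
  k1 = f(0.490000, 1.203541) = 2.291490
  k2 = f(0.735000, 1.764956) = 0.624931
  k3 = f(0.735000, 1.356649) = 1.899504
  k4 = f(0.980000, 2.134298) = -0.815226
  y ← 1.203541 + (0.49/6)·(k1 + 2k2 + 2k3 + k4) = 1.736427
y(0.98) ≈ 1.7364

1.7364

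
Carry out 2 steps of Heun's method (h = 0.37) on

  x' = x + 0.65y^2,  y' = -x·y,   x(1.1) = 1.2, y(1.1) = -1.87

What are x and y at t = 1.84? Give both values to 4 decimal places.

Heun on (x,y): k1 = f(t_n, state_n); k2 = f(t_n + h, state_n + h·k1); state_{n+1} = state_n + (h/2)·(k1 + k2).
1.100000: (1.200000, -1.870000)
  k1 = (3.472985, 2.244000)
  predictor → (2.485004, -1.039720)
  k2 = (3.187666, 2.583709)
  → (2.432220, -0.976874)
1.470000: (2.432220, -0.976874)
  k1 = (3.052504, 2.375973)
  predictor → (3.561647, -0.097764)
  k2 = (3.567860, 0.348201)
  → (3.656988, -0.472902)
(x(1.84), y(1.84)) ≈ (3.6570, -0.4729)

3.6570, -0.4729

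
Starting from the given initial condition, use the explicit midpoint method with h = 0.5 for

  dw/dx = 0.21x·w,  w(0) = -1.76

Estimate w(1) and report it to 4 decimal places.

Midpoint: k1 = f(x_n, w_n); k2 = f(x_n + h/2, w_n + (h/2)·k1); w_{n+1} = w_n + h·k2.
x=0.000000, w=-1.760000:
  k1 = f(0.000000, -1.760000) = 0.000000
  k2 = f(0.250000, -1.760000) = -0.092400
  w ← -1.760000 + 0.5·(-0.092400) = -1.806200
x=0.500000, w=-1.806200:
  k1 = f(0.500000, -1.806200) = -0.189651
  k2 = f(0.750000, -1.853613) = -0.291944
  w ← -1.806200 + 0.5·(-0.291944) = -1.952172
w(1) ≈ -1.9522

-1.9522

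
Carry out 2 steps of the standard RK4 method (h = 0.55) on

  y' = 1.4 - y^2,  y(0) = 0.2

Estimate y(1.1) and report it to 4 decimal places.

RK4: k1 = f(t_n, y_n); k2 = f(t_n + h/2, y_n + (h/2)·k1); k3 = f(t_n + h/2, y_n + (h/2)·k2); k4 = f(t_n + h, y_n + h·k3); y_{n+1} = y_n + (h/6)·(k1 + 2k2 + 2k3 + k4).
t=0.000000, y=0.200000:
  k1 = f(0.000000, 0.200000) = 1.360000
  k2 = f(0.275000, 0.574000) = 1.070524
  k3 = f(0.275000, 0.494394) = 1.155574
  k4 = f(0.550000, 0.835566) = 0.701830
  y ← 0.200000 + (0.55/6)·(k1 + 2k2 + 2k3 + k4) = 0.797119
t=0.550000, y=0.797119:
  k1 = f(0.550000, 0.797119) = 0.764601
  k2 = f(0.825000, 1.007384) = 0.385177
  k3 = f(0.825000, 0.903043) = 0.584514
  k4 = f(1.100000, 1.118602) = 0.148730
  y ← 0.797119 + (0.55/6)·(k1 + 2k2 + 2k3 + k4) = 1.058618
y(1.1) ≈ 1.0586

1.0586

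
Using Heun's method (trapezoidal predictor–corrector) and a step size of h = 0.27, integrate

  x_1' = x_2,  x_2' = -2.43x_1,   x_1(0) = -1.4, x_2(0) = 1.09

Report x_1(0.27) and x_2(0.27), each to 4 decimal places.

Heun on (x_1,x_2): k1 = f(s_n, state_n); k2 = f(s_n + h, state_n + h·k1); state_{n+1} = state_n + (h/2)·(k1 + k2).
0.000000: (-1.400000, 1.090000)
  k1 = (1.090000, 3.402000)
  predictor → (-1.105700, 2.008540)
  k2 = (2.008540, 2.686851)
  → (-0.981697, 1.911995)
(x_1(0.27), x_2(0.27)) ≈ (-0.9817, 1.9120)

-0.9817, 1.9120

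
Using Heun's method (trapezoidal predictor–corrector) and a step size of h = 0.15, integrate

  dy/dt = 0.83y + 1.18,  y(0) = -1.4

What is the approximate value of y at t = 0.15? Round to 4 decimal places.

Heun: k1 = f(t_n, y_n); k2 = f(t_n + h, y_n + h·k1); y_{n+1} = y_n + (h/2)·(k1 + k2).
t=0.000000, y=-1.400000:
  k1 = f(0.000000, -1.400000) = 0.018000
  k2 = f(0.150000, -1.397300) = 0.020241
  y ← -1.400000 + (0.15/2)·(0.018000 + 0.020241) = -1.397132
y(0.15) ≈ -1.3971

-1.3971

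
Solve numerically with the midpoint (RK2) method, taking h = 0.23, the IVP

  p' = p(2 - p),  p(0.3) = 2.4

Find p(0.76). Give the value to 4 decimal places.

2.1553

Midpoint: k1 = f(t_n, p_n); k2 = f(t_n + h/2, p_n + (h/2)·k1); p_{n+1} = p_n + h·k2.
t=0.300000, p=2.400000:
  k1 = f(0.300000, 2.400000) = -0.960000
  k2 = f(0.415000, 2.289600) = -0.663068
  p ← 2.400000 + 0.23·(-0.663068) = 2.247494
t=0.530000, p=2.247494:
  k1 = f(0.530000, 2.247494) = -0.556242
  k2 = f(0.645000, 2.183526) = -0.400735
  p ← 2.247494 + 0.23·(-0.400735) = 2.155325
p(0.76) ≈ 2.1553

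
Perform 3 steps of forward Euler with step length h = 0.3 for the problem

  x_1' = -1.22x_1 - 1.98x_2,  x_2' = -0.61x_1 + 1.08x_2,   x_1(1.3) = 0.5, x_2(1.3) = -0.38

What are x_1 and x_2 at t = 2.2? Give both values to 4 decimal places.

0.9687, -1.3015

Euler on (x_1,x_2): x_1_{n+1} = x_1_n + h·x_1', x_2_{n+1} = x_2_n + h·x_2'.
1.300000: (0.500000, -0.380000); f=(0.142400, -0.715400) → (0.542720, -0.594620)
1.600000: (0.542720, -0.594620); f=(0.515229, -0.973249) → (0.697289, -0.886595)
1.900000: (0.697289, -0.886595); f=(0.904765, -1.382868) → (0.968718, -1.301455)
(x_1(2.2), x_2(2.2)) ≈ (0.9687, -1.3015)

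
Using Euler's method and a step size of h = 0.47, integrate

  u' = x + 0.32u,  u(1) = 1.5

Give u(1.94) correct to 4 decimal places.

Euler: u_{n+1} = u_n + h·f(x_n, u_n).
x=1.000000, u=1.500000: f=1.480000 → u ← 1.500000 + 0.47·1.480000 = 2.195600
x=1.470000, u=2.195600: f=2.172592 → u ← 2.195600 + 0.47·2.172592 = 3.216718
u(1.94) ≈ 3.2167

3.2167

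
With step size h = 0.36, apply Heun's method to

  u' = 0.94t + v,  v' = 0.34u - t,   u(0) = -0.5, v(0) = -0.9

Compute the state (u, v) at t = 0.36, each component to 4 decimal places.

Heun on (u,v): k1 = f(t_n, state_n); k2 = f(t_n + h, state_n + h·k1); state_{n+1} = state_n + (h/2)·(k1 + k2).
0.000000: (-0.500000, -0.900000)
  k1 = (-0.900000, -0.170000)
  predictor → (-0.824000, -0.961200)
  k2 = (-0.622800, -0.640160)
  → (-0.774104, -1.045829)
(u(0.36), v(0.36)) ≈ (-0.7741, -1.0458)

-0.7741, -1.0458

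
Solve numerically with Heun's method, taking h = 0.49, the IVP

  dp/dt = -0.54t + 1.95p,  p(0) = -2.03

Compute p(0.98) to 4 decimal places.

-12.2227

Heun: k1 = f(t_n, p_n); k2 = f(t_n + h, p_n + h·k1); p_{n+1} = p_n + (h/2)·(k1 + k2).
t=0.000000, p=-2.030000:
  k1 = f(0.000000, -2.030000) = -3.958500
  k2 = f(0.490000, -3.969665) = -8.005447
  p ← -2.030000 + (0.49/2)·(-3.958500 + (-8.005447)) = -4.961167
t=0.490000, p=-4.961167:
  k1 = f(0.490000, -4.961167) = -9.938876
  k2 = f(0.980000, -9.831216) = -19.700071
  p ← -4.961167 + (0.49/2)·(-9.938876 + (-19.700071)) = -12.222709
p(0.98) ≈ -12.2227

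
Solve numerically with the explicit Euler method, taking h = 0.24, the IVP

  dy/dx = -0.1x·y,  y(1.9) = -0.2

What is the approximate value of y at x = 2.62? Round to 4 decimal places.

-0.1707

Euler: y_{n+1} = y_n + h·f(x_n, y_n).
x=1.900000, y=-0.200000: f=0.038000 → y ← -0.200000 + 0.24·0.038000 = -0.190880
x=2.140000, y=-0.190880: f=0.040848 → y ← -0.190880 + 0.24·0.040848 = -0.181076
x=2.380000, y=-0.181076: f=0.043096 → y ← -0.181076 + 0.24·0.043096 = -0.170733
y(2.62) ≈ -0.1707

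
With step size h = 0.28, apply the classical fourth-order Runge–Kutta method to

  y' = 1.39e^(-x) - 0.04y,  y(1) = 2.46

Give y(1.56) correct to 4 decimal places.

2.6221

RK4: k1 = f(x_n, y_n); k2 = f(x_n + h/2, y_n + (h/2)·k1); k3 = f(x_n + h/2, y_n + (h/2)·k2); k4 = f(x_n + h, y_n + h·k3); y_{n+1} = y_n + (h/6)·(k1 + 2k2 + 2k3 + k4).
x=1.000000, y=2.460000:
  k1 = f(1.000000, 2.460000) = 0.412952
  k2 = f(1.140000, 2.517813) = 0.343836
  k3 = f(1.140000, 2.508137) = 0.344223
  k4 = f(1.280000, 2.556382) = 0.284217
  y ← 2.460000 + (0.28/6)·(k1 + 2k2 + 2k3 + k4) = 2.556753
x=1.280000, y=2.556753:
  k1 = f(1.280000, 2.556753) = 0.284202
  k2 = f(1.420000, 2.596542) = 0.232121
  k3 = f(1.420000, 2.589250) = 0.232412
  k4 = f(1.560000, 2.621829) = 0.187216
  y ← 2.556753 + (0.28/6)·(k1 + 2k2 + 2k3 + k4) = 2.622109
y(1.56) ≈ 2.6221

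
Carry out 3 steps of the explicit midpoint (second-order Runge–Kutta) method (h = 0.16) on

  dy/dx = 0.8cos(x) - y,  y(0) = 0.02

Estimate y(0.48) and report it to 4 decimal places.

Midpoint: k1 = f(x_n, y_n); k2 = f(x_n + h/2, y_n + (h/2)·k1); y_{n+1} = y_n + h·k2.
x=0.000000, y=0.020000:
  k1 = f(0.000000, 0.020000) = 0.780000
  k2 = f(0.080000, 0.082400) = 0.715041
  y ← 0.020000 + 0.16·0.715041 = 0.134407
x=0.160000, y=0.134407:
  k1 = f(0.160000, 0.134407) = 0.655375
  k2 = f(0.240000, 0.186837) = 0.590234
  y ← 0.134407 + 0.16·0.590234 = 0.228844
x=0.320000, y=0.228844:
  k1 = f(0.320000, 0.228844) = 0.530544
  k2 = f(0.400000, 0.271288) = 0.465561
  y ← 0.228844 + 0.16·0.465561 = 0.303334
y(0.48) ≈ 0.3033

0.3033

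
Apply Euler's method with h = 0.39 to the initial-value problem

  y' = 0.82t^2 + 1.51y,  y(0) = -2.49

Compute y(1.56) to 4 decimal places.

-15.0006

Euler: y_{n+1} = y_n + h·f(t_n, y_n).
t=0.000000, y=-2.490000: f=-3.759900 → y ← -2.490000 + 0.39·(-3.759900) = -3.956361
t=0.390000, y=-3.956361: f=-5.849383 → y ← -3.956361 + 0.39·(-5.849383) = -6.237620
t=0.780000, y=-6.237620: f=-8.919919 → y ← -6.237620 + 0.39·(-8.919919) = -9.716389
t=1.170000, y=-9.716389: f=-13.549249 → y ← -9.716389 + 0.39·(-13.549249) = -15.000596
y(1.56) ≈ -15.0006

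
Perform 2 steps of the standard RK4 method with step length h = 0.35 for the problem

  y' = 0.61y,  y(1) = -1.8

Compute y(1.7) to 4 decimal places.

-2.7588

RK4: k1 = f(t_n, y_n); k2 = f(t_n + h/2, y_n + (h/2)·k1); k3 = f(t_n + h/2, y_n + (h/2)·k2); k4 = f(t_n + h, y_n + h·k3); y_{n+1} = y_n + (h/6)·(k1 + 2k2 + 2k3 + k4).
t=1.000000, y=-1.800000:
  k1 = f(1.000000, -1.800000) = -1.098000
  k2 = f(1.175000, -1.992150) = -1.215212
  k3 = f(1.175000, -2.012662) = -1.227724
  k4 = f(1.350000, -2.229703) = -1.360119
  y ← -1.800000 + (0.35/6)·(k1 + 2k2 + 2k3 + k4) = -2.228399
t=1.350000, y=-2.228399:
  k1 = f(1.350000, -2.228399) = -1.359324
  k2 = f(1.525000, -2.466281) = -1.504431
  k3 = f(1.525000, -2.491675) = -1.519922
  k4 = f(1.700000, -2.760372) = -1.683827
  y ← -2.228399 + (0.35/6)·(k1 + 2k2 + 2k3 + k4) = -2.758758
y(1.7) ≈ -2.7588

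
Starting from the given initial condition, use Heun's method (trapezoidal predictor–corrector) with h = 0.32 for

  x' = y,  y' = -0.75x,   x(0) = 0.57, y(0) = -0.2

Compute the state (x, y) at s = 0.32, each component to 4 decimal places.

0.4841, -0.3291

Heun on (x,y): k1 = f(s_n, state_n); k2 = f(s_n + h, state_n + h·k1); state_{n+1} = state_n + (h/2)·(k1 + k2).
0.000000: (0.570000, -0.200000)
  k1 = (-0.200000, -0.427500)
  predictor → (0.506000, -0.336800)
  k2 = (-0.336800, -0.379500)
  → (0.484112, -0.329120)
(x(0.32), y(0.32)) ≈ (0.4841, -0.3291)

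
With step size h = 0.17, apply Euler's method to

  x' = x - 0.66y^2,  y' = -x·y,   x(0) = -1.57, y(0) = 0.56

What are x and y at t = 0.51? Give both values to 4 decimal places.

-2.7269, 1.2925

Euler on (x,y): x_{n+1} = x_n + h·x', y_{n+1} = y_n + h·y'.
0.000000: (-1.570000, 0.560000); f=(-1.776976, 0.879200) → (-1.872086, 0.709464)
0.170000: (-1.872086, 0.709464); f=(-2.204290, 1.328178) → (-2.246815, 0.935254)
0.340000: (-2.246815, 0.935254); f=(-2.824117, 2.101343) → (-2.726915, 1.292483)
(x(0.51), y(0.51)) ≈ (-2.7269, 1.2925)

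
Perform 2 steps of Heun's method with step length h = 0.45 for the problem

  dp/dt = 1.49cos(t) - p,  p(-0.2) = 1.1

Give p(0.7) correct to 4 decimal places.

Heun: k1 = f(t_n, p_n); k2 = f(t_n + h, p_n + h·k1); p_{n+1} = p_n + (h/2)·(k1 + k2).
t=-0.200000, p=1.100000:
  k1 = f(-0.200000, 1.100000) = 0.360299
  k2 = f(0.250000, 1.262135) = 0.181545
  p ← 1.100000 + (0.45/2)·(0.360299 + 0.181545) = 1.221915
t=0.250000, p=1.221915:
  k1 = f(0.250000, 1.221915) = 0.221765
  k2 = f(0.700000, 1.321709) = -0.182094
  p ← 1.221915 + (0.45/2)·(0.221765 + (-0.182094)) = 1.230841
p(0.7) ≈ 1.2308

1.2308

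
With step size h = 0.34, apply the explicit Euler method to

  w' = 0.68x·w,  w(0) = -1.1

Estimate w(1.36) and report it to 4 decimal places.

-1.6968

Euler: w_{n+1} = w_n + h·f(x_n, w_n).
x=0.000000, w=-1.100000: f=0.000000 → w ← -1.100000 + 0.34·0.000000 = -1.100000
x=0.340000, w=-1.100000: f=-0.254320 → w ← -1.100000 + 0.34·(-0.254320) = -1.186469
x=0.680000, w=-1.186469: f=-0.548623 → w ← -1.186469 + 0.34·(-0.548623) = -1.373001
x=1.020000, w=-1.373001: f=-0.952313 → w ← -1.373001 + 0.34·(-0.952313) = -1.696787
w(1.36) ≈ -1.6968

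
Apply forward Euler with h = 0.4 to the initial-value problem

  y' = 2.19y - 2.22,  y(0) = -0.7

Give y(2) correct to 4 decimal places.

Euler: y_{n+1} = y_n + h·f(t_n, y_n).
t=0.000000, y=-0.700000: f=-3.753000 → y ← -0.700000 + 0.4·(-3.753000) = -2.201200
t=0.400000, y=-2.201200: f=-7.040628 → y ← -2.201200 + 0.4·(-7.040628) = -5.017451
t=0.800000, y=-5.017451: f=-13.208218 → y ← -5.017451 + 0.4·(-13.208218) = -10.300738
t=1.200000, y=-10.300738: f=-24.778617 → y ← -10.300738 + 0.4·(-24.778617) = -20.212185
t=1.600000, y=-20.212185: f=-46.484686 → y ← -20.212185 + 0.4·(-46.484686) = -38.806060
y(2) ≈ -38.8061

-38.8061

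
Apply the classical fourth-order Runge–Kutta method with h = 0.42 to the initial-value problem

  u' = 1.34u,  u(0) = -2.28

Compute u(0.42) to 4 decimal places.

RK4: k1 = f(t_n, u_n); k2 = f(t_n + h/2, u_n + (h/2)·k1); k3 = f(t_n + h/2, u_n + (h/2)·k2); k4 = f(t_n + h, u_n + h·k3); u_{n+1} = u_n + (h/6)·(k1 + 2k2 + 2k3 + k4).
t=0.000000, u=-2.280000:
  k1 = f(0.000000, -2.280000) = -3.055200
  k2 = f(0.210000, -2.921592) = -3.914933
  k3 = f(0.210000, -3.102136) = -4.156862
  k4 = f(0.420000, -4.025882) = -5.394682
  u ← -2.280000 + (0.42/6)·(k1 + 2k2 + 2k3 + k4) = -4.001543
u(0.42) ≈ -4.0015

-4.0015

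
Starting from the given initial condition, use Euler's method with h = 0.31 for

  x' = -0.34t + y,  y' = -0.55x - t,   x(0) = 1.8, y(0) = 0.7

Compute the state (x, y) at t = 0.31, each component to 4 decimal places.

Euler on (x,y): x_{n+1} = x_n + h·x', y_{n+1} = y_n + h·y'.
0.000000: (1.800000, 0.700000); f=(0.700000, -0.990000) → (2.017000, 0.393100)
(x(0.31), y(0.31)) ≈ (2.0170, 0.3931)

2.0170, 0.3931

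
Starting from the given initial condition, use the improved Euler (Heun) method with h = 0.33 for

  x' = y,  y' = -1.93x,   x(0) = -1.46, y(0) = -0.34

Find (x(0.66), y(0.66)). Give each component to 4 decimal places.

Heun on (x,y): k1 = f(t_n, state_n); k2 = f(t_n + h, state_n + h·k1); state_{n+1} = state_n + (h/2)·(k1 + k2).
0.000000: (-1.460000, -0.340000)
  k1 = (-0.340000, 2.817800)
  predictor → (-1.572200, 0.589874)
  k2 = (0.589874, 3.034346)
  → (-1.418771, 0.625604)
0.330000: (-1.418771, 0.625604)
  k1 = (0.625604, 2.738228)
  predictor → (-1.212321, 1.529219)
  k2 = (1.529219, 2.339780)
  → (-1.063225, 1.463475)
(x(0.66), y(0.66)) ≈ (-1.0632, 1.4635)

-1.0632, 1.4635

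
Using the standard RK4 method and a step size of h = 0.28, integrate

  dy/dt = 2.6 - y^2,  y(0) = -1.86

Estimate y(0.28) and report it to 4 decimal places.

RK4: k1 = f(t_n, y_n); k2 = f(t_n + h/2, y_n + (h/2)·k1); k3 = f(t_n + h/2, y_n + (h/2)·k2); k4 = f(t_n + h, y_n + h·k3); y_{n+1} = y_n + (h/6)·(k1 + 2k2 + 2k3 + k4).
t=0.000000, y=-1.860000:
  k1 = f(0.000000, -1.860000) = -0.859600
  k2 = f(0.140000, -1.980344) = -1.321762
  k3 = f(0.140000, -2.045047) = -1.582216
  k4 = f(0.280000, -2.303021) = -2.703903
  y ← -1.860000 + (0.28/6)·(k1 + 2k2 + 2k3 + k4) = -2.297335
y(0.28) ≈ -2.2973

-2.2973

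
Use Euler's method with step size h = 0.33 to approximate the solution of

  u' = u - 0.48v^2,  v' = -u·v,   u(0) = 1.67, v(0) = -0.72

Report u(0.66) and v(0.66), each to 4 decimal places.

2.8283, -0.0951

Euler on (u,v): u_{n+1} = u_n + h·u', v_{n+1} = v_n + h·v'.
0.000000: (1.670000, -0.720000); f=(1.421168, 1.202400) → (2.138985, -0.323208)
0.330000: (2.138985, -0.323208); f=(2.088843, 0.691337) → (2.828304, -0.095067)
(u(0.66), v(0.66)) ≈ (2.8283, -0.0951)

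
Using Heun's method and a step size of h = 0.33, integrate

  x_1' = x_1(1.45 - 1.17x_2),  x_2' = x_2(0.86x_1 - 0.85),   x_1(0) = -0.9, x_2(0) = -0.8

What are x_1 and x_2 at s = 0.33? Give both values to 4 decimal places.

-1.7545, -0.4488

Heun on (x_1,x_2): k1 = f(s_n, state_n); k2 = f(s_n + h, state_n + h·k1); state_{n+1} = state_n + (h/2)·(k1 + k2).
0.000000: (-0.900000, -0.800000)
  k1 = (-2.147400, 1.299200)
  predictor → (-1.608642, -0.371264)
  k2 = (-3.031291, 0.829193)
  → (-1.754484, -0.448815)
(x_1(0.33), x_2(0.33)) ≈ (-1.7545, -0.4488)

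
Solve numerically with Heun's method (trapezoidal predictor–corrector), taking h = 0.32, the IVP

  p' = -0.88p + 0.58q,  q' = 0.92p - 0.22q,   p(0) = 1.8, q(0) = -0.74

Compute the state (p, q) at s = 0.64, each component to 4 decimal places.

Heun on (p,q): k1 = f(s_n, state_n); k2 = f(s_n + h, state_n + h·k1); state_{n+1} = state_n + (h/2)·(k1 + k2).
0.000000: (1.800000, -0.740000)
  k1 = (-2.013200, 1.818800)
  predictor → (1.155776, -0.157984)
  k2 = (-1.108714, 1.098070)
  → (1.300494, -0.273301)
0.320000: (1.300494, -0.273301)
  k1 = (-1.302949, 1.256580)
  predictor → (0.883550, 0.128805)
  k2 = (-0.702817, 0.784529)
  → (0.979571, 0.053277)
(p(0.64), q(0.64)) ≈ (0.9796, 0.0533)

0.9796, 0.0533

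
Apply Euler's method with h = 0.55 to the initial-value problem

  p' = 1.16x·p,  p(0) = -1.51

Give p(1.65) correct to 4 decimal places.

Euler: p_{n+1} = p_n + h·f(x_n, p_n).
x=0.000000, p=-1.510000: f=0.000000 → p ← -1.510000 + 0.55·0.000000 = -1.510000
x=0.550000, p=-1.510000: f=-0.963380 → p ← -1.510000 + 0.55·(-0.963380) = -2.039859
x=1.100000, p=-2.039859: f=-2.602860 → p ← -2.039859 + 0.55·(-2.602860) = -3.471432
p(1.65) ≈ -3.4714

-3.4714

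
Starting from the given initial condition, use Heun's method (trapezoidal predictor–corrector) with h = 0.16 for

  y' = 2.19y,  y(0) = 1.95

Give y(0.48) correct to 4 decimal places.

5.4871

Heun: k1 = f(x_n, y_n); k2 = f(x_n + h, y_n + h·k1); y_{n+1} = y_n + (h/2)·(k1 + k2).
x=0.000000, y=1.950000:
  k1 = f(0.000000, 1.950000) = 4.270500
  k2 = f(0.160000, 2.633280) = 5.766883
  y ← 1.950000 + (0.16/2)·(4.270500 + 5.766883) = 2.752991
x=0.160000, y=2.752991:
  k1 = f(0.160000, 2.752991) = 6.029050
  k2 = f(0.320000, 3.717639) = 8.141628
  y ← 2.752991 + (0.16/2)·(6.029050 + 8.141628) = 3.886645
x=0.320000, y=3.886645:
  k1 = f(0.320000, 3.886645) = 8.511752
  k2 = f(0.480000, 5.248525) = 11.494270
  y ← 3.886645 + (0.16/2)·(8.511752 + 11.494270) = 5.487127
y(0.48) ≈ 5.4871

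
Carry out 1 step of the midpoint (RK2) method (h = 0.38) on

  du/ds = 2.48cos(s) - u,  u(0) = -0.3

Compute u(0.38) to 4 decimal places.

0.5387

Midpoint: k1 = f(s_n, u_n); k2 = f(s_n + h/2, u_n + (h/2)·k1); u_{n+1} = u_n + h·k2.
s=0.000000, u=-0.300000:
  k1 = f(0.000000, -0.300000) = 2.780000
  k2 = f(0.190000, 0.228200) = 2.207171
  u ← -0.300000 + 0.38·2.207171 = 0.538725
u(0.38) ≈ 0.5387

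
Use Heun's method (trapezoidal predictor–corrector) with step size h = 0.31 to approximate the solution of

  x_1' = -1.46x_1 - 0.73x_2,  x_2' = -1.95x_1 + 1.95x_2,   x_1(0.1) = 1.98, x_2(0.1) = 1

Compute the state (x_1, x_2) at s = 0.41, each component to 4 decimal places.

1.1786, 0.5678

Heun on (x_1,x_2): k1 = f(s_n, state_n); k2 = f(s_n + h, state_n + h·k1); state_{n+1} = state_n + (h/2)·(k1 + k2).
0.100000: (1.980000, 1.000000)
  k1 = (-3.620800, -1.911000)
  predictor → (0.857552, 0.407590)
  k2 = (-1.549567, -0.877426)
  → (1.178593, 0.567794)
(x_1(0.41), x_2(0.41)) ≈ (1.1786, 0.5678)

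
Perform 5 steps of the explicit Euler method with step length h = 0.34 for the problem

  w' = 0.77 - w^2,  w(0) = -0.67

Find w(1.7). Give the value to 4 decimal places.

0.3090

Euler: w_{n+1} = w_n + h·f(s_n, w_n).
s=0.000000, w=-0.670000: f=0.321100 → w ← -0.670000 + 0.34·0.321100 = -0.560826
s=0.340000, w=-0.560826: f=0.455474 → w ← -0.560826 + 0.34·0.455474 = -0.405965
s=0.680000, w=-0.405965: f=0.605193 → w ← -0.405965 + 0.34·0.605193 = -0.200199
s=1.020000, w=-0.200199: f=0.729920 → w ← -0.200199 + 0.34·0.729920 = 0.047974
s=1.360000, w=0.047974: f=0.767699 → w ← 0.047974 + 0.34·0.767699 = 0.308991
w(1.7) ≈ 0.3090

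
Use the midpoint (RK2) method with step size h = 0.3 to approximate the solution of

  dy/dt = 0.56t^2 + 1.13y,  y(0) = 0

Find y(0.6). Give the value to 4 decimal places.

0.0419

Midpoint: k1 = f(t_n, y_n); k2 = f(t_n + h/2, y_n + (h/2)·k1); y_{n+1} = y_n + h·k2.
t=0.000000, y=0.000000:
  k1 = f(0.000000, 0.000000) = 0.000000
  k2 = f(0.150000, 0.000000) = 0.012600
  y ← 0.000000 + 0.3·0.012600 = 0.003780
t=0.300000, y=0.003780:
  k1 = f(0.300000, 0.003780) = 0.054671
  k2 = f(0.450000, 0.011981) = 0.126938
  y ← 0.003780 + 0.3·0.126938 = 0.041861
y(0.6) ≈ 0.0419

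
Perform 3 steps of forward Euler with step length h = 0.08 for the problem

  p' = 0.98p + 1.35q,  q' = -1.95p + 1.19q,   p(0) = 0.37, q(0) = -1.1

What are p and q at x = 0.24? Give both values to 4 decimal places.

Euler on (p,q): p_{n+1} = p_n + h·p', q_{n+1} = q_n + h·q'.
0.000000: (0.370000, -1.100000); f=(-1.122400, -2.030500) → (0.280208, -1.262440)
0.080000: (0.280208, -1.262440); f=(-1.429690, -2.048709) → (0.165833, -1.426337)
0.160000: (0.165833, -1.426337); f=(-1.763038, -2.020715) → (0.024790, -1.587994)
(p(0.24), q(0.24)) ≈ (0.0248, -1.5880)

0.0248, -1.5880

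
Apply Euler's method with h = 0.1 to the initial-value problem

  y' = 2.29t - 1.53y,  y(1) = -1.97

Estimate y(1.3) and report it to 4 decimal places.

Euler: y_{n+1} = y_n + h·f(t_n, y_n).
t=1.000000, y=-1.970000: f=5.304100 → y ← -1.970000 + 0.1·5.304100 = -1.439590
t=1.100000, y=-1.439590: f=4.721573 → y ← -1.439590 + 0.1·4.721573 = -0.967433
t=1.200000, y=-0.967433: f=4.228172 → y ← -0.967433 + 0.1·4.228172 = -0.544616
y(1.3) ≈ -0.5446

-0.5446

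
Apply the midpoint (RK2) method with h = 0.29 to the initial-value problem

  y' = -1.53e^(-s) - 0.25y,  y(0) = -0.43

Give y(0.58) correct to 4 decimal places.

Midpoint: k1 = f(s_n, y_n); k2 = f(s_n + h/2, y_n + (h/2)·k1); y_{n+1} = y_n + h·k2.
s=0.000000, y=-0.430000:
  k1 = f(0.000000, -0.430000) = -1.422500
  k2 = f(0.145000, -0.636262) = -1.164418
  y ← -0.430000 + 0.29·(-1.164418) = -0.767681
s=0.290000, y=-0.767681:
  k1 = f(0.290000, -0.767681) = -0.952923
  k2 = f(0.435000, -0.905855) = -0.763851
  y ← -0.767681 + 0.29·(-0.763851) = -0.989198
y(0.58) ≈ -0.9892

-0.9892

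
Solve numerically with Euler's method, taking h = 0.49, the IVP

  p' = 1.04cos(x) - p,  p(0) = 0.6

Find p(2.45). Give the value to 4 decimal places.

0.0214

Euler: p_{n+1} = p_n + h·f(x_n, p_n).
x=0.000000, p=0.600000: f=0.440000 → p ← 0.600000 + 0.49·0.440000 = 0.815600
x=0.490000, p=0.815600: f=0.102026 → p ← 0.815600 + 0.49·0.102026 = 0.865593
x=0.980000, p=0.865593: f=-0.286289 → p ← 0.865593 + 0.49·(-0.286289) = 0.725311
x=1.470000, p=0.725311: f=-0.620660 → p ← 0.725311 + 0.49·(-0.620660) = 0.421187
x=1.960000, p=0.421187: f=-0.815817 → p ← 0.421187 + 0.49·(-0.815817) = 0.021437
p(2.45) ≈ 0.0214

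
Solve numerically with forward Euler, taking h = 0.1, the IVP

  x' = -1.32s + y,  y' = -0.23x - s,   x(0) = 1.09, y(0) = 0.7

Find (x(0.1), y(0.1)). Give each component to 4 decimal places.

Euler on (x,y): x_{n+1} = x_n + h·x', y_{n+1} = y_n + h·y'.
0.000000: (1.090000, 0.700000); f=(0.700000, -0.250700) → (1.160000, 0.674930)
(x(0.1), y(0.1)) ≈ (1.1600, 0.6749)

1.1600, 0.6749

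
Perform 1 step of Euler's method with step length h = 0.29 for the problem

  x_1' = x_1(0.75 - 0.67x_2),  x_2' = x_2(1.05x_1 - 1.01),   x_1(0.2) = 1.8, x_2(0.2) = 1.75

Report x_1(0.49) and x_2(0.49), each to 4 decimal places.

Euler on (x_1,x_2): x_1_{n+1} = x_1_n + h·x_1', x_2_{n+1} = x_2_n + h·x_2'.
0.200000: (1.800000, 1.750000); f=(-0.760500, 1.540000) → (1.579455, 2.196600)
(x_1(0.49), x_2(0.49)) ≈ (1.5795, 2.1966)

1.5795, 2.1966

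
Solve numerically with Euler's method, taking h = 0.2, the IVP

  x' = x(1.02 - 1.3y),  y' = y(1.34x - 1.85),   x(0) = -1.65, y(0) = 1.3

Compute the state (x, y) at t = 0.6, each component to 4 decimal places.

Euler on (x,y): x_{n+1} = x_n + h·x', y_{n+1} = y_n + h·y'.
0.000000: (-1.650000, 1.300000); f=(1.105500, -5.279300) → (-1.428900, 0.244140)
0.200000: (-1.428900, 0.244140); f=(-1.003971, -0.919120) → (-1.629694, 0.060316)
0.400000: (-1.629694, 0.060316); f=(-1.534503, -0.243302) → (-1.936595, 0.011656)
(x(0.6), y(0.6)) ≈ (-1.9366, 0.0117)

-1.9366, 0.0117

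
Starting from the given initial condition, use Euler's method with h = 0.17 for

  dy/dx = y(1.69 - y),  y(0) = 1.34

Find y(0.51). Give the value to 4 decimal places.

1.5367

Euler: y_{n+1} = y_n + h·f(x_n, y_n).
x=0.000000, y=1.340000: f=0.469000 → y ← 1.340000 + 0.17·0.469000 = 1.419730
x=0.170000, y=1.419730: f=0.383710 → y ← 1.419730 + 0.17·0.383710 = 1.484961
x=0.340000, y=1.484961: f=0.304475 → y ← 1.484961 + 0.17·0.304475 = 1.536722
y(0.51) ≈ 1.5367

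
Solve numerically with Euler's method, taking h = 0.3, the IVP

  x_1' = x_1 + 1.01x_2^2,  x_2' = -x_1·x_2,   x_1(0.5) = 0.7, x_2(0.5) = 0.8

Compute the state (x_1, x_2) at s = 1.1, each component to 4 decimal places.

Euler on (x_1,x_2): x_1_{n+1} = x_1_n + h·x_1', x_2_{n+1} = x_2_n + h·x_2'.
0.500000: (0.700000, 0.800000); f=(1.346400, -0.560000) → (1.103920, 0.632000)
0.800000: (1.103920, 0.632000); f=(1.507338, -0.697677) → (1.556121, 0.422697)
(x_1(1.1), x_2(1.1)) ≈ (1.5561, 0.4227)

1.5561, 0.4227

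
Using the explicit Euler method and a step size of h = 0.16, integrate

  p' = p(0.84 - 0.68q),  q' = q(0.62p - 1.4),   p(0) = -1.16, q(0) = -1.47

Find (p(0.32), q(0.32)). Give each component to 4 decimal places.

-1.8619, -0.6092

Euler on (p,q): p_{n+1} = p_n + h·p', q_{n+1} = q_n + h·q'.
0.000000: (-1.160000, -1.470000); f=(-2.133936, 3.115224) → (-1.501430, -0.971564)
0.160000: (-1.501430, -0.971564); f=(-2.253141, 2.264606) → (-1.861932, -0.609227)
(p(0.32), q(0.32)) ≈ (-1.8619, -0.6092)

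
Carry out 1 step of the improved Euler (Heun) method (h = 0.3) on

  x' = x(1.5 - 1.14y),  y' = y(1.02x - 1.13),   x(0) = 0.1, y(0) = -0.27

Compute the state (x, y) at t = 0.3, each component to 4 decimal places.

0.1667, -0.2011

Heun on (x,y): k1 = f(t_n, state_n); k2 = f(t_n + h, state_n + h·k1); state_{n+1} = state_n + (h/2)·(k1 + k2).
0.000000: (0.100000, -0.270000)
  k1 = (0.180780, 0.277560)
  predictor → (0.154234, -0.186732)
  k2 = (0.264183, 0.181631)
  → (0.166745, -0.201121)
(x(0.3), y(0.3)) ≈ (0.1667, -0.2011)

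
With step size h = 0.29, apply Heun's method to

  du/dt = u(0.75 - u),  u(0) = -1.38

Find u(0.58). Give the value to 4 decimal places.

Heun: k1 = f(t_n, u_n); k2 = f(t_n + h, u_n + h·k1); u_{n+1} = u_n + (h/2)·(k1 + k2).
t=0.000000, u=-1.380000:
  k1 = f(0.000000, -1.380000) = -2.939400
  k2 = f(0.290000, -2.232426) = -6.658045
  u ← -1.380000 + (0.29/2)·(-2.939400 + (-6.658045)) = -2.771630
t=0.290000, u=-2.771630:
  k1 = f(0.290000, -2.771630) = -9.760653
  k2 = f(0.580000, -5.602219) = -35.586520
  u ← -2.771630 + (0.29/2)·(-9.760653 + (-35.586520)) = -9.346970
u(0.58) ≈ -9.3470

-9.3470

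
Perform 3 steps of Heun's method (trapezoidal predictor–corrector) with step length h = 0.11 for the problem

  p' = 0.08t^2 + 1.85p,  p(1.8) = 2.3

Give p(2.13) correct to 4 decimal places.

4.3568

Heun: k1 = f(t_n, p_n); k2 = f(t_n + h, p_n + h·k1); p_{n+1} = p_n + (h/2)·(k1 + k2).
t=1.800000, p=2.300000:
  k1 = f(1.800000, 2.300000) = 4.514200
  k2 = f(1.910000, 2.796562) = 5.465488
  p ← 2.300000 + (0.11/2)·(4.514200 + 5.465488) = 2.848883
t=1.910000, p=2.848883:
  k1 = f(1.910000, 2.848883) = 5.562281
  k2 = f(2.020000, 3.460734) = 6.728789
  p ← 2.848883 + (0.11/2)·(5.562281 + 6.728789) = 3.524892
t=2.020000, p=3.524892:
  k1 = f(2.020000, 3.524892) = 6.847482
  k2 = f(2.130000, 4.278115) = 8.277464
  p ← 3.524892 + (0.11/2)·(6.847482 + 8.277464) = 4.356764
p(2.13) ≈ 4.3568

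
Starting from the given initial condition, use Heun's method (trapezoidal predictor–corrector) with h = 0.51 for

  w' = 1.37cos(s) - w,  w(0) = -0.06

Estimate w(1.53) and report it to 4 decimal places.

Heun: k1 = f(s_n, w_n); k2 = f(s_n + h, w_n + h·k1); w_{n+1} = w_n + (h/2)·(k1 + k2).
s=0.000000, w=-0.060000:
  k1 = f(0.000000, -0.060000) = 1.430000
  k2 = f(0.510000, 0.669300) = 0.526360
  w ← -0.060000 + (0.51/2)·(1.430000 + 0.526360) = 0.438872
s=0.510000, w=0.438872:
  k1 = f(0.510000, 0.438872) = 0.756788
  k2 = f(1.020000, 0.824834) = -0.107822
  w ← 0.438872 + (0.51/2)·(0.756788 + (-0.107822)) = 0.604358
s=1.020000, w=0.604358:
  k1 = f(1.020000, 0.604358) = 0.112653
  k2 = f(1.530000, 0.661811) = -0.605936
  w ← 0.604358 + (0.51/2)·(0.112653 + (-0.605936)) = 0.478571
w(1.53) ≈ 0.4786

0.4786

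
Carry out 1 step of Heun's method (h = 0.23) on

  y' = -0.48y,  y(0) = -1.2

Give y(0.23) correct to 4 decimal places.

Heun: k1 = f(t_n, y_n); k2 = f(t_n + h, y_n + h·k1); y_{n+1} = y_n + (h/2)·(k1 + k2).
t=0.000000, y=-1.200000:
  k1 = f(0.000000, -1.200000) = 0.576000
  k2 = f(0.230000, -1.067520) = 0.512410
  y ← -1.200000 + (0.23/2)·(0.576000 + 0.512410) = -1.074833
y(0.23) ≈ -1.0748

-1.0748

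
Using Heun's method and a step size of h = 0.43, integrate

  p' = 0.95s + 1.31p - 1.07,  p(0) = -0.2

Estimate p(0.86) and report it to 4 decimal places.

Heun: k1 = f(s_n, p_n); k2 = f(s_n + h, p_n + h·k1); p_{n+1} = p_n + (h/2)·(k1 + k2).
s=0.000000, p=-0.200000:
  k1 = f(0.000000, -0.200000) = -1.332000
  k2 = f(0.430000, -0.772760) = -1.673816
  p ← -0.200000 + (0.43/2)·(-1.332000 + (-1.673816)) = -0.846250
s=0.430000, p=-0.846250:
  k1 = f(0.430000, -0.846250) = -1.770088
  k2 = f(0.860000, -1.607388) = -2.358679
  p ← -0.846250 + (0.43/2)·(-1.770088 + (-2.358679)) = -1.733935
p(0.86) ≈ -1.7339

-1.7339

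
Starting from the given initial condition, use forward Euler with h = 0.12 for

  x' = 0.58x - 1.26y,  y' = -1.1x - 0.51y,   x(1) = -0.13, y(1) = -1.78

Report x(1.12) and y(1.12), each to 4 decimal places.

0.1301, -1.6539

Euler on (x,y): x_{n+1} = x_n + h·x', y_{n+1} = y_n + h·y'.
1.000000: (-0.130000, -1.780000); f=(2.167400, 1.050800) → (0.130088, -1.653904)
(x(1.12), y(1.12)) ≈ (0.1301, -1.6539)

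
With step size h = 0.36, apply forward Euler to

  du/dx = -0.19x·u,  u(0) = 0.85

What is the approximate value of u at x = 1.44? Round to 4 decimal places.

0.7300

Euler: u_{n+1} = u_n + h·f(x_n, u_n).
x=0.000000, u=0.850000: f=0.000000 → u ← 0.850000 + 0.36·0.000000 = 0.850000
x=0.360000, u=0.850000: f=-0.058140 → u ← 0.850000 + 0.36·(-0.058140) = 0.829070
x=0.720000, u=0.829070: f=-0.113417 → u ← 0.829070 + 0.36·(-0.113417) = 0.788240
x=1.080000, u=0.788240: f=-0.161747 → u ← 0.788240 + 0.36·(-0.161747) = 0.730011
u(1.44) ≈ 0.7300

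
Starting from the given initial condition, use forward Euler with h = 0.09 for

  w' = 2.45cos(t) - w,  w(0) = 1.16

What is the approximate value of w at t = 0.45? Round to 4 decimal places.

1.6200

Euler: w_{n+1} = w_n + h·f(t_n, w_n).
t=0.000000, w=1.160000: f=1.290000 → w ← 1.160000 + 0.09·1.290000 = 1.276100
t=0.090000, w=1.276100: f=1.163984 → w ← 1.276100 + 0.09·1.163984 = 1.380859
t=0.180000, w=1.380859: f=1.029558 → w ← 1.380859 + 0.09·1.029558 = 1.473519
t=0.270000, w=1.473519: f=0.887720 → w ← 1.473519 + 0.09·0.887720 = 1.553414
t=0.360000, w=1.553414: f=0.739534 → w ← 1.553414 + 0.09·0.739534 = 1.619972
w(0.45) ≈ 1.6200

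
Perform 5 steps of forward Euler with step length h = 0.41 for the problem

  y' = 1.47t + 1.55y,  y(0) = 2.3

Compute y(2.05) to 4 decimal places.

31.5180

Euler: y_{n+1} = y_n + h·f(t_n, y_n).
t=0.000000, y=2.300000: f=3.565000 → y ← 2.300000 + 0.41·3.565000 = 3.761650
t=0.410000, y=3.761650: f=6.433257 → y ← 3.761650 + 0.41·6.433257 = 6.399286
t=0.820000, y=6.399286: f=11.124293 → y ← 6.399286 + 0.41·11.124293 = 10.960246
t=1.230000, y=10.960246: f=18.796481 → y ← 10.960246 + 0.41·18.796481 = 18.666803
t=1.640000, y=18.666803: f=31.344344 → y ← 18.666803 + 0.41·31.344344 = 31.517984
y(2.05) ≈ 31.5180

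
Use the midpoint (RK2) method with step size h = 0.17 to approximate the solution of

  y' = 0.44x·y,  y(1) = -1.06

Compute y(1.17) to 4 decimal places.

-1.1492

Midpoint: k1 = f(x_n, y_n); k2 = f(x_n + h/2, y_n + (h/2)·k1); y_{n+1} = y_n + h·k2.
x=1.000000, y=-1.060000:
  k1 = f(1.000000, -1.060000) = -0.466400
  k2 = f(1.085000, -1.099644) = -0.524970
  y ← -1.060000 + 0.17·(-0.524970) = -1.149245
y(1.17) ≈ -1.1492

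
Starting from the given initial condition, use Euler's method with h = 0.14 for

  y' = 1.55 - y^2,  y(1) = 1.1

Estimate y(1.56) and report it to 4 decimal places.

1.2169

Euler: y_{n+1} = y_n + h·f(x_n, y_n).
x=1.000000, y=1.100000: f=0.340000 → y ← 1.100000 + 0.14·0.340000 = 1.147600
x=1.140000, y=1.147600: f=0.233014 → y ← 1.147600 + 0.14·0.233014 = 1.180222
x=1.280000, y=1.180222: f=0.157076 → y ← 1.180222 + 0.14·0.157076 = 1.202213
x=1.420000, y=1.202213: f=0.104685 → y ← 1.202213 + 0.14·0.104685 = 1.216869
y(1.56) ≈ 1.2169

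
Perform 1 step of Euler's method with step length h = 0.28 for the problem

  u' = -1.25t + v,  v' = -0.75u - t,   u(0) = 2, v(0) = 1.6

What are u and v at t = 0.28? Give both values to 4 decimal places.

Euler on (u,v): u_{n+1} = u_n + h·u', v_{n+1} = v_n + h·v'.
0.000000: (2.000000, 1.600000); f=(1.600000, -1.500000) → (2.448000, 1.180000)
(u(0.28), v(0.28)) ≈ (2.4480, 1.1800)

2.4480, 1.1800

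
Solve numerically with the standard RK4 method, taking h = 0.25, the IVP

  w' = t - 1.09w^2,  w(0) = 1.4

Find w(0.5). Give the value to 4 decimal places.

0.8862

RK4: k1 = f(t_n, w_n); k2 = f(t_n + h/2, w_n + (h/2)·k1); k3 = f(t_n + h/2, w_n + (h/2)·k2); k4 = f(t_n + h, w_n + h·k3); w_{n+1} = w_n + (h/6)·(k1 + 2k2 + 2k3 + k4).
t=0.000000, w=1.400000:
  k1 = f(0.000000, 1.400000) = -2.136400
  k2 = f(0.125000, 1.132950) = -1.274098
  k3 = f(0.125000, 1.240738) = -1.552979
  k4 = f(0.250000, 1.011755) = -0.865777
  w ← 1.400000 + (0.25/6)·(k1 + 2k2 + 2k3 + k4) = 1.039320
t=0.250000, w=1.039320:
  k1 = f(0.250000, 1.039320) = -0.927402
  k2 = f(0.375000, 0.923394) = -0.554396
  k3 = f(0.375000, 0.970020) = -0.650623
  k4 = f(0.500000, 0.876664) = -0.337708
  w ← 1.039320 + (0.25/6)·(k1 + 2k2 + 2k3 + k4) = 0.886188
w(0.5) ≈ 0.8862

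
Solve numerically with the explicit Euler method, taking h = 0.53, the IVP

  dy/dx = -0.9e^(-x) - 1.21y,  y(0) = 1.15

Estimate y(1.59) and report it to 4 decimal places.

Euler: y_{n+1} = y_n + h·f(x_n, y_n).
x=0.000000, y=1.150000: f=-2.291500 → y ← 1.150000 + 0.53·(-2.291500) = -0.064495
x=0.530000, y=-0.064495: f=-0.451706 → y ← -0.064495 + 0.53·(-0.451706) = -0.303899
x=1.060000, y=-0.303899: f=0.055907 → y ← -0.303899 + 0.53·0.055907 = -0.274268
y(1.59) ≈ -0.2743

-0.2743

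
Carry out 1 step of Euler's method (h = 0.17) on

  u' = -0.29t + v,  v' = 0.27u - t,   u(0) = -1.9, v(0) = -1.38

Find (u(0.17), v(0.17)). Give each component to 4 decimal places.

Euler on (u,v): u_{n+1} = u_n + h·u', v_{n+1} = v_n + h·v'.
0.000000: (-1.900000, -1.380000); f=(-1.380000, -0.513000) → (-2.134600, -1.467210)
(u(0.17), v(0.17)) ≈ (-2.1346, -1.4672)

-2.1346, -1.4672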